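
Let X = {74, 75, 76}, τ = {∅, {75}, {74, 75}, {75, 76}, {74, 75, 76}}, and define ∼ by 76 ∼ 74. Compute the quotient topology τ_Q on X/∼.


X/∼ = {[74=76], [75]}; |τ_Q| = 3.

Equivalence classes: [74=76], [75].
Quotient map π: X → X/∼ sends 74 ↦ [74=76], 75 ↦ [75], 76 ↦ [74=76].
For each subset V ⊆ X/∼, compute π^{-1}(V) ⊆ X and check whether π^{-1}(V) ∈ τ. V is open in τ_Q iff π^{-1}(V) ∈ τ.
  V = {}: π^{-1}(V) = ∅ ∈ τ ✓.
  V = {[74=76]}: π^{-1}(V) = {74, 76} ∉ τ ✗.
  V = {[75]}: π^{-1}(V) = {75} ∈ τ ✓.
  V = {[74=76], [75]}: π^{-1}(V) = {74, 75, 76} ∈ τ ✓.
Open sets in the quotient: τ_Q = {{}, {[75]}, {[74=76], [75]}} (3 elements).


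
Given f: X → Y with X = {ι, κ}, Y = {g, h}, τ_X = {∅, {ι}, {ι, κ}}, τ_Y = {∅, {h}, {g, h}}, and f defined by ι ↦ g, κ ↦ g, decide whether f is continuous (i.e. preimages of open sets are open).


f IS continuous.

Compute f^{-1}(U) for each U ∈ τ_Y:
  U = ∅: f^{-1}(U) = ∅ ∈ τ_X ✓.
  U = {h}: f^{-1}(U) = ∅ ∈ τ_X ✓.
  U = {g, h}: f^{-1}(U) = {ι, κ} ∈ τ_X ✓.
Every preimage lies in τ_X, so f IS continuous.


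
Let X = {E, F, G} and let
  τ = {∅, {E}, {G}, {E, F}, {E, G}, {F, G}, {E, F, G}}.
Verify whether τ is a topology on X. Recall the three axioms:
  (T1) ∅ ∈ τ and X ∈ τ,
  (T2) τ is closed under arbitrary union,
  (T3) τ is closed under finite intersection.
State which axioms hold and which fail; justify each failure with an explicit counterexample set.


τ is NOT a topology on X.

Axiom (T1): ∅ ∈ τ? Yes; X ∈ τ? Yes.
Axiom (T2/T3): check pairwise unions and intersections of members of τ.
Counterexample for (T3): {E, F} ∩ {F, G} = {F} ∉ τ. Therefore τ is NOT a topology.


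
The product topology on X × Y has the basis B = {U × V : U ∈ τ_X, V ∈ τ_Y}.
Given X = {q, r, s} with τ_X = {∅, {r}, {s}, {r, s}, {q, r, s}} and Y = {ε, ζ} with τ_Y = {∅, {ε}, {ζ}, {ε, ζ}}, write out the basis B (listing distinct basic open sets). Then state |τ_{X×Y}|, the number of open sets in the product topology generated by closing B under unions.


Basis B = {∅ × ∅, {r} × {ε}, {r} × {ζ}, {s} × {ε}, {s} × {ζ}, {r} × {ε, ζ}, {r, s} × {ε}, {r, s} × {ζ}, {s} × {ε, ζ}, {q, r, s} × {ε}, {q, r, s} × {ζ}, {r, s} × {ε, ζ}, {q, r, s} × {ε, ζ}}; |τ_{X×Y}| = 25.

Enumerate products U × V with U ∈ τ_X, V ∈ τ_Y (deduplicated):
  ∅ × ∅ = {} (∅)
  {r} × {ε} = {(r,ε)}
  {r} × {ζ} = {(r,ζ)}
  {s} × {ε} = {(s,ε)}
  {s} × {ζ} = {(s,ζ)}
  {r} × {ε, ζ} = {(r,ε), (r,ζ)}
  {r, s} × {ε} = {(r,ε), (s,ε)}
  {r, s} × {ζ} = {(r,ζ), (s,ζ)}
  {s} × {ε, ζ} = {(s,ε), (s,ζ)}
  {q, r, s} × {ε} = {(q,ε), (r,ε), (s,ε)}
  {q, r, s} × {ζ} = {(q,ζ), (r,ζ), (s,ζ)}
  {r, s} × {ε, ζ} = {(r,ε), (r,ζ), (s,ε), (s,ζ)}
  {q, r, s} × {ε, ζ} = {(q,ε), (q,ζ), (r,ε), (r,ζ), (s,ε), (s,ζ)}
These 13 distinct sets form the basis B.
Close under arbitrary unions to get τ_{X×Y}; counting gives |τ_{X×Y}| = 25.


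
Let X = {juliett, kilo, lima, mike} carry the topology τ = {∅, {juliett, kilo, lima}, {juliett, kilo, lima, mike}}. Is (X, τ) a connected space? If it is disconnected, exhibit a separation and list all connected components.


(X, τ) is connected.

Find clopen sets (U ∈ τ with X ∖ U ∈ τ):
  U = ∅, X ∖ U = {juliett, kilo, lima, mike} — both open, so U is clopen.
  U = {juliett, kilo, lima, mike}, X ∖ U = ∅ — both open, so U is clopen.
Only trivial clopens (∅ and X) exist, so (X, τ) is connected.
Compute connected components by grouping points that agree on all clopens:
  component: {juliett, kilo, lima, mike}


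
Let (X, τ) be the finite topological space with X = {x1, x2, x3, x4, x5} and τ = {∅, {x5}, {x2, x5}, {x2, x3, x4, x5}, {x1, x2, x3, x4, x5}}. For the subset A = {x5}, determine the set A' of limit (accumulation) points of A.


A' = {x1, x2, x3, x4}

For each x ∈ X, list the open sets U ∈ τ with x ∈ U, then check whether U ∩ (A ∖ {x}) ≠ ∅ for every such U.
  x = x1: opens ∋ x are {x1, x2, x3, x4, x5}; each meets A ∖ {x1}, so x IS a limit point.
  x = x2: opens ∋ x are {x2, x5}, {x2, x3, x4, x5}, {x1, x2, x3, x4, x5}; each meets A ∖ {x2}, so x IS a limit point.
  x = x3: opens ∋ x are {x2, x3, x4, x5}, {x1, x2, x3, x4, x5}; each meets A ∖ {x3}, so x IS a limit point.
  x = x4: opens ∋ x are {x2, x3, x4, x5}, {x1, x2, x3, x4, x5}; each meets A ∖ {x4}, so x IS a limit point.
  x = x5: open {x5} ∋ x has {x5} ∩ (A ∖ {x5}) = ∅, so x is NOT a limit point.
Collecting: A' = {x1, x2, x3, x4}.


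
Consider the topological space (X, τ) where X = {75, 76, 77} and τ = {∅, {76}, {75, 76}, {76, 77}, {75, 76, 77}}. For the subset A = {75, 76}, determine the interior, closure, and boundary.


int(A) = {75, 76}, cl(A) = {75, 76, 77}, ∂A = {77}.

Closed sets in (X, τ) are complements of opens:
  closed(X, τ) = {∅, {75}, {77}, {75, 77}, {75, 76, 77}}.
int(A) = ⋃ {U ∈ τ : U ⊆ A}. Opens contained in A: ∅, {76}, {75, 76}.
Taking the union of these: int(A) = {75, 76}.
cl(A) = ⋂ {C closed : A ⊆ C}. Closed sets containing A: {75, 76, 77}.
Intersecting these: cl(A) = {75, 76, 77}.
∂A = cl(A) ∖ int(A) = {75, 76, 77} ∖ {75, 76} = {77}.


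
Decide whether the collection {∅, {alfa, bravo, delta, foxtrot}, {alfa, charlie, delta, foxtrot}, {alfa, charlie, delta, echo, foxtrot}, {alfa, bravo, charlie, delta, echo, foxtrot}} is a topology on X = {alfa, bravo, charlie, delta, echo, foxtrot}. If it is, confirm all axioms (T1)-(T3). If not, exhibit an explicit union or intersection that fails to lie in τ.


τ is NOT a topology on X.

Axiom (T1): ∅ ∈ τ? Yes; X ∈ τ? Yes.
Axiom (T2/T3): check pairwise unions and intersections of members of τ.
Counterexample for (T3): {alfa, bravo, delta, foxtrot} ∩ {alfa, charlie, delta, foxtrot} = {alfa, delta, foxtrot} ∉ τ. Therefore τ is NOT a topology.


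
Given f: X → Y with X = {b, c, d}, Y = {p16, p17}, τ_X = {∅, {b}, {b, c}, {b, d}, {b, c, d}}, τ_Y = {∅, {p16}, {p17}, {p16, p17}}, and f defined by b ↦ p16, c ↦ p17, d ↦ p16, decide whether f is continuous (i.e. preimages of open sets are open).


f is NOT continuous.

Compute f^{-1}(U) for each U ∈ τ_Y:
  U = ∅: f^{-1}(U) = ∅ ∈ τ_X ✓.
  U = {p16}: f^{-1}(U) = {b, d} ∈ τ_X ✓.
  U = {p17}: f^{-1}(U) = {c} ∉ τ_X ✗.
  U = {p16, p17}: f^{-1}(U) = {b, c, d} ∈ τ_X ✓.
Found U = {p17} with f^{-1}(U) = {c} not in τ_X. Therefore f is NOT continuous.


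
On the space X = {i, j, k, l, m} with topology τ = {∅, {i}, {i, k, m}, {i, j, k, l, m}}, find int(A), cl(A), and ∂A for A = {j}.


int(A) = ∅, cl(A) = {j, l}, ∂A = {j, l}.

Closed sets in (X, τ) are complements of opens:
  closed(X, τ) = {∅, {j, l}, {j, k, l, m}, {i, j, k, l, m}}.
int(A) = ⋃ {U ∈ τ : U ⊆ A}. Opens contained in A: ∅.
Taking the union of these: int(A) = ∅.
cl(A) = ⋂ {C closed : A ⊆ C}. Closed sets containing A: {j, l}, {j, k, l, m}, {i, j, k, l, m}.
Intersecting these: cl(A) = {j, l}.
∂A = cl(A) ∖ int(A) = {j, l} ∖ ∅ = {j, l}.


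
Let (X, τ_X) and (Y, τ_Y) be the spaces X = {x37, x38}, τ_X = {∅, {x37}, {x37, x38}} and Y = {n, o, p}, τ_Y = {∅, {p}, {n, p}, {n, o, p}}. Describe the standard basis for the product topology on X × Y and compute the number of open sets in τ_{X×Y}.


Basis B = {∅ × ∅, {x37} × {p}, {x37} × {n, p}, {x37, x38} × {p}, {x37} × {n, o, p}, {x37, x38} × {n, p}, {x37, x38} × {n, o, p}}; |τ_{X×Y}| = 10.

Enumerate products U × V with U ∈ τ_X, V ∈ τ_Y (deduplicated):
  ∅ × ∅ = {} (∅)
  {x37} × {p} = {(x37,p)}
  {x37} × {n, p} = {(x37,n), (x37,p)}
  {x37, x38} × {p} = {(x37,p), (x38,p)}
  {x37} × {n, o, p} = {(x37,n), (x37,o), (x37,p)}
  {x37, x38} × {n, p} = {(x37,n), (x37,p), (x38,n), (x38,p)}
  {x37, x38} × {n, o, p} = {(x37,n), (x37,o), (x37,p), (x38,n), (x38,o), (x38,p)}
These 7 distinct sets form the basis B.
Close under arbitrary unions to get τ_{X×Y}; counting gives |τ_{X×Y}| = 10.


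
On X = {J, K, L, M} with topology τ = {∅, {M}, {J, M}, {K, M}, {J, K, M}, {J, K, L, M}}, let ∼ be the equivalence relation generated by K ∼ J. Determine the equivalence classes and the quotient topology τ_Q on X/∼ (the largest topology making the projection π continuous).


X/∼ = {[J=K], [L], [M]}; |τ_Q| = 4.

Equivalence classes: [J=K], [L], [M].
Quotient map π: X → X/∼ sends J ↦ [J=K], K ↦ [J=K], L ↦ [L], M ↦ [M].
For each subset V ⊆ X/∼, compute π^{-1}(V) ⊆ X and check whether π^{-1}(V) ∈ τ. V is open in τ_Q iff π^{-1}(V) ∈ τ.
  V = {}: π^{-1}(V) = ∅ ∈ τ ✓.
  V = {[J=K]}: π^{-1}(V) = {J, K} ∉ τ ✗.
  V = {[L]}: π^{-1}(V) = {L} ∉ τ ✗.
  V = {[J=K], [L]}: π^{-1}(V) = {J, K, L} ∉ τ ✗.
  V = {[M]}: π^{-1}(V) = {M} ∈ τ ✓.
  V = {[J=K], [M]}: π^{-1}(V) = {J, K, M} ∈ τ ✓.
  V = {[L], [M]}: π^{-1}(V) = {L, M} ∉ τ ✗.
  V = {[J=K], [L], [M]}: π^{-1}(V) = {J, K, L, M} ∈ τ ✓.
Open sets in the quotient: τ_Q = {{}, {[M]}, {[J=K], [M]}, {[J=K], [L], [M]}} (4 elements).


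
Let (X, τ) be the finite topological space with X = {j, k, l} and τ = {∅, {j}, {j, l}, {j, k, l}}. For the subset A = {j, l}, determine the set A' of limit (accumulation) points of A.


A' = {k, l}

For each x ∈ X, list the open sets U ∈ τ with x ∈ U, then check whether U ∩ (A ∖ {x}) ≠ ∅ for every such U.
  x = j: open {j} ∋ x has {j} ∩ (A ∖ {j}) = ∅, so x is NOT a limit point.
  x = k: opens ∋ x are {j, k, l}; each meets A ∖ {k}, so x IS a limit point.
  x = l: opens ∋ x are {j, l}, {j, k, l}; each meets A ∖ {l}, so x IS a limit point.
Collecting: A' = {k, l}.


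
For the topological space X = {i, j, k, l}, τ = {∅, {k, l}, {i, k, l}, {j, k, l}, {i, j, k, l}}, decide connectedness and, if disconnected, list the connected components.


(X, τ) is connected.

Find clopen sets (U ∈ τ with X ∖ U ∈ τ):
  U = ∅, X ∖ U = {i, j, k, l} — both open, so U is clopen.
  U = {i, j, k, l}, X ∖ U = ∅ — both open, so U is clopen.
Only trivial clopens (∅ and X) exist, so (X, τ) is connected.
Compute connected components by grouping points that agree on all clopens:
  component: {i, j, k, l}


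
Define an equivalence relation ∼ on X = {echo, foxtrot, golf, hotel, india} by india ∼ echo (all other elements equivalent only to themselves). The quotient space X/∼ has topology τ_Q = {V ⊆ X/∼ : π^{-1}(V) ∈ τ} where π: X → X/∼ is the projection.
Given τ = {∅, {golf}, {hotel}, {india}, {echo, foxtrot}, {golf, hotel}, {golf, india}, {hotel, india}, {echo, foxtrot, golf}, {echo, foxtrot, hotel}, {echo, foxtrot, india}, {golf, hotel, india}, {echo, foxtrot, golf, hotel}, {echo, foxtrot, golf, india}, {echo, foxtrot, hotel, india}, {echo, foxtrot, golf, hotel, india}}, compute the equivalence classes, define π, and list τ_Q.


X/∼ = {[echo=india], [foxtrot], [golf], [hotel]}; |τ_Q| = 8.

Equivalence classes: [echo=india], [foxtrot], [golf], [hotel].
Quotient map π: X → X/∼ sends echo ↦ [echo=india], foxtrot ↦ [foxtrot], golf ↦ [golf], hotel ↦ [hotel], india ↦ [echo=india].
For each subset V ⊆ X/∼, compute π^{-1}(V) ⊆ X and check whether π^{-1}(V) ∈ τ. V is open in τ_Q iff π^{-1}(V) ∈ τ.
  V = {}: π^{-1}(V) = ∅ ∈ τ ✓.
  V = {[echo=india]}: π^{-1}(V) = {echo, india} ∉ τ ✗.
  V = {[foxtrot]}: π^{-1}(V) = {foxtrot} ∉ τ ✗.
  V = {[echo=india], [foxtrot]}: π^{-1}(V) = {echo, foxtrot, india} ∈ τ ✓.
  V = {[golf]}: π^{-1}(V) = {golf} ∈ τ ✓.
  V = {[echo=india], [golf]}: π^{-1}(V) = {echo, golf, india} ∉ τ ✗.
  V = {[foxtrot], [golf]}: π^{-1}(V) = {foxtrot, golf} ∉ τ ✗.
  V = {[echo=india], [foxtrot], [golf]}: π^{-1}(V) = {echo, foxtrot, golf, india} ∈ τ ✓.
  V = {[hotel]}: π^{-1}(V) = {hotel} ∈ τ ✓.
  V = {[echo=india], [hotel]}: π^{-1}(V) = {echo, hotel, india} ∉ τ ✗.
  V = {[foxtrot], [hotel]}: π^{-1}(V) = {foxtrot, hotel} ∉ τ ✗.
  V = {[echo=india], [foxtrot], [hotel]}: π^{-1}(V) = {echo, foxtrot, hotel, india} ∈ τ ✓.
  V = {[golf], [hotel]}: π^{-1}(V) = {golf, hotel} ∈ τ ✓.
  V = {[echo=india], [golf], [hotel]}: π^{-1}(V) = {echo, golf, hotel, india} ∉ τ ✗.
  V = {[foxtrot], [golf], [hotel]}: π^{-1}(V) = {foxtrot, golf, hotel} ∉ τ ✗.
  V = {[echo=india], [foxtrot], [golf], [hotel]}: π^{-1}(V) = {echo, foxtrot, golf, hotel, india} ∈ τ ✓.
Open sets in the quotient: τ_Q = {{}, {[echo=india], [foxtrot]}, {[golf]}, {[echo=india], [foxtrot], [golf]}, {[hotel]}, {[echo=india], [foxtrot], [hotel]}, {[golf], [hotel]}, {[echo=india], [foxtrot], [golf], [hotel]}} (8 elements).


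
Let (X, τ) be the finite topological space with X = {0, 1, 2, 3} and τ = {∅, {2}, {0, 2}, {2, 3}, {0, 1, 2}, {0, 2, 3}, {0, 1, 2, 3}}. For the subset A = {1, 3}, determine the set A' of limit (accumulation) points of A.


A' = ∅

For each x ∈ X, list the open sets U ∈ τ with x ∈ U, then check whether U ∩ (A ∖ {x}) ≠ ∅ for every such U.
  x = 0: open {0, 2} ∋ x has {0, 2} ∩ (A ∖ {0}) = ∅, so x is NOT a limit point.
  x = 1: open {0, 1, 2} ∋ x has {0, 1, 2} ∩ (A ∖ {1}) = ∅, so x is NOT a limit point.
  x = 2: open {2} ∋ x has {2} ∩ (A ∖ {2}) = ∅, so x is NOT a limit point.
  x = 3: open {2, 3} ∋ x has {2, 3} ∩ (A ∖ {3}) = ∅, so x is NOT a limit point.
Collecting: A' = ∅.


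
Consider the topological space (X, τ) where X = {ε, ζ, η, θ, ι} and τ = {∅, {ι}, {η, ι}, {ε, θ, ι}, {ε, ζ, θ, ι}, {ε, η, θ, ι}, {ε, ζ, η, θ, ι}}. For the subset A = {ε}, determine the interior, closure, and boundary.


int(A) = ∅, cl(A) = {ε, ζ, θ}, ∂A = {ε, ζ, θ}.

Closed sets in (X, τ) are complements of opens:
  closed(X, τ) = {∅, {ζ}, {η}, {ζ, η}, {ε, ζ, θ}, {ε, ζ, η, θ}, {ε, ζ, η, θ, ι}}.
int(A) = ⋃ {U ∈ τ : U ⊆ A}. Opens contained in A: ∅.
Taking the union of these: int(A) = ∅.
cl(A) = ⋂ {C closed : A ⊆ C}. Closed sets containing A: {ε, ζ, θ}, {ε, ζ, η, θ}, {ε, ζ, η, θ, ι}.
Intersecting these: cl(A) = {ε, ζ, θ}.
∂A = cl(A) ∖ int(A) = {ε, ζ, θ} ∖ ∅ = {ε, ζ, θ}.


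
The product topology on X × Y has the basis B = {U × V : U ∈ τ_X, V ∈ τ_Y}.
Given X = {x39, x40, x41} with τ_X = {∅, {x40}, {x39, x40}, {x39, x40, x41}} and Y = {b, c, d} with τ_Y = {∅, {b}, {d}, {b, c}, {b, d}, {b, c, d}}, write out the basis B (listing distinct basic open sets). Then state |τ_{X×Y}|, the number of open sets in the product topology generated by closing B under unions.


Basis B = {∅ × ∅, {x40} × {b}, {x40} × {d}, {x39, x40} × {b}, {x39, x40} × {d}, {x40} × {b, c}, {x40} × {b, d}, {x39, x40, x41} × {b}, {x39, x40, x41} × {d}, {x40} × {b, c, d}, {x39, x40} × {b, c}, {x39, x40} × {b, d}, {x39, x40} × {b, c, d}, {x39, x40, x41} × {b, c}, {x39, x40, x41} × {b, d}, {x39, x40, x41} × {b, c, d}}; |τ_{X×Y}| = 40.

Enumerate products U × V with U ∈ τ_X, V ∈ τ_Y (deduplicated):
  ∅ × ∅ = {} (∅)
  {x40} × {b} = {(x40,b)}
  {x40} × {d} = {(x40,d)}
  {x39, x40} × {b} = {(x39,b), (x40,b)}
  {x39, x40} × {d} = {(x39,d), (x40,d)}
  {x40} × {b, c} = {(x40,b), (x40,c)}
  {x40} × {b, d} = {(x40,b), (x40,d)}
  {x39, x40, x41} × {b} = {(x39,b), (x40,b), (x41,b)}
  {x39, x40, x41} × {d} = {(x39,d), (x40,d), (x41,d)}
  {x40} × {b, c, d} = {(x40,b), (x40,c), (x40,d)}
  {x39, x40} × {b, c} = {(x39,b), (x39,c), (x40,b), (x40,c)}
  {x39, x40} × {b, d} = {(x39,b), (x39,d), (x40,b), (x40,d)}
  {x39, x40} × {b, c, d} = {(x39,b), (x39,c), (x39,d), (x40,b), (x40,c), (x40,d)}
  {x39, x40, x41} × {b, c} = {(x39,b), (x39,c), (x40,b), (x40,c), (x41,b), (x41,c)}
  {x39, x40, x41} × {b, d} = {(x39,b), (x39,d), (x40,b), (x40,d), (x41,b), (x41,d)}
  {x39, x40, x41} × {b, c, d} = {(x39,b), (x39,c), (x39,d), (x40,b), (x40,c), (x40,d), (x41,b), (x41,c), (x41,d)}
These 16 distinct sets form the basis B.
Close under arbitrary unions to get τ_{X×Y}; counting gives |τ_{X×Y}| = 40.


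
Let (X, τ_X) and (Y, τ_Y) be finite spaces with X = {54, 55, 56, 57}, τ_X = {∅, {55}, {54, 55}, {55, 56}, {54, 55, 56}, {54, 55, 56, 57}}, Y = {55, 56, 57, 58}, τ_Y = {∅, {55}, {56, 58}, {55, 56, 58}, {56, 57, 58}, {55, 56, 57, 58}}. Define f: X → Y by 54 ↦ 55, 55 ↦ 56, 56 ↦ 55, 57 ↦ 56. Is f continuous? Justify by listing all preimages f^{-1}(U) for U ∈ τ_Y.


f is NOT continuous.

Compute f^{-1}(U) for each U ∈ τ_Y:
  U = ∅: f^{-1}(U) = ∅ ∈ τ_X ✓.
  U = {55}: f^{-1}(U) = {54, 56} ∉ τ_X ✗.
  U = {56, 58}: f^{-1}(U) = {55, 57} ∉ τ_X ✗.
  U = {55, 56, 58}: f^{-1}(U) = {54, 55, 56, 57} ∈ τ_X ✓.
  U = {56, 57, 58}: f^{-1}(U) = {55, 57} ∉ τ_X ✗.
  U = {55, 56, 57, 58}: f^{-1}(U) = {54, 55, 56, 57} ∈ τ_X ✓.
Found U = {55} with f^{-1}(U) = {54, 56} not in τ_X. Therefore f is NOT continuous.


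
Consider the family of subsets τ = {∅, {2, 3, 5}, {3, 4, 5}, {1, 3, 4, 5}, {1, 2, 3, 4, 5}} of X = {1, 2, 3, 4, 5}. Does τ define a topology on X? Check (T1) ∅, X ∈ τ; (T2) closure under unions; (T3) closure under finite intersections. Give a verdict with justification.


τ is NOT a topology on X.

Axiom (T1): ∅ ∈ τ? Yes; X ∈ τ? Yes.
Axiom (T2/T3): check pairwise unions and intersections of members of τ.
Counterexample for (T3): {2, 3, 5} ∩ {3, 4, 5} = {3, 5} ∉ τ. Therefore τ is NOT a topology.


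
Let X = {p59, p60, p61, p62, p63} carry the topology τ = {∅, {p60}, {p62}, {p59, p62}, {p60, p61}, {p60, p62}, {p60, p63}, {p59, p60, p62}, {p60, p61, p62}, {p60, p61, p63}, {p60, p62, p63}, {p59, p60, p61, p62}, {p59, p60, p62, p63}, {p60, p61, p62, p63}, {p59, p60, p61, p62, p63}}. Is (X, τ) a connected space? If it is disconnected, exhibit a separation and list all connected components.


(X, τ) is disconnected; components = [{p59, p62}, {p60, p61, p63}].

Find clopen sets (U ∈ τ with X ∖ U ∈ τ):
  U = ∅, X ∖ U = {p59, p60, p61, p62, p63} — both open, so U is clopen.
  U = {p59, p62}, X ∖ U = {p60, p61, p63} — both open, so U is clopen.
  U = {p60, p61, p63}, X ∖ U = {p59, p62} — both open, so U is clopen.
  U = {p59, p60, p61, p62, p63}, X ∖ U = ∅ — both open, so U is clopen.
Nontrivial clopen(s) exist: e.g. {p60, p61, p63}. So (X, τ) is disconnected.
Compute connected components by grouping points that agree on all clopens:
  component: {p59, p62}
  component: {p60, p61, p63}


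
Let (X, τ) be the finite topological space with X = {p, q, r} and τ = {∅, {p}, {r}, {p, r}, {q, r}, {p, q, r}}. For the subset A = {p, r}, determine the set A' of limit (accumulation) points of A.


A' = {q}

For each x ∈ X, list the open sets U ∈ τ with x ∈ U, then check whether U ∩ (A ∖ {x}) ≠ ∅ for every such U.
  x = p: open {p} ∋ x has {p} ∩ (A ∖ {p}) = ∅, so x is NOT a limit point.
  x = q: opens ∋ x are {q, r}, {p, q, r}; each meets A ∖ {q}, so x IS a limit point.
  x = r: open {r} ∋ x has {r} ∩ (A ∖ {r}) = ∅, so x is NOT a limit point.
Collecting: A' = {q}.


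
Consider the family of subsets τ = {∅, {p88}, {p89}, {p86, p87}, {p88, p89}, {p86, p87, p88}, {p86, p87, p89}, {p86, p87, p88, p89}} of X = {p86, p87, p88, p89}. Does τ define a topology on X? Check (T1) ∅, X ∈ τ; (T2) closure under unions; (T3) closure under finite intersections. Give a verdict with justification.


τ IS a topology on X.

Axiom (T1): ∅ ∈ τ? Yes; X ∈ τ? Yes.
Axiom (T2/T3): check pairwise unions and intersections of members of τ.
All pairwise intersections and unions checked — each lies in τ. Therefore τ satisfies (T1), (T2), (T3): it IS a topology on X.


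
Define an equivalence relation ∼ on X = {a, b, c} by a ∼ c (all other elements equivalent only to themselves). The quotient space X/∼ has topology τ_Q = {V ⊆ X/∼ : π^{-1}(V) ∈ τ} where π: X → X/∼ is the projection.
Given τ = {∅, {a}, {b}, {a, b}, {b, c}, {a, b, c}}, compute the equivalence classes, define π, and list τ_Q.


X/∼ = {[a=c], [b]}; |τ_Q| = 3.

Equivalence classes: [a=c], [b].
Quotient map π: X → X/∼ sends a ↦ [a=c], b ↦ [b], c ↦ [a=c].
For each subset V ⊆ X/∼, compute π^{-1}(V) ⊆ X and check whether π^{-1}(V) ∈ τ. V is open in τ_Q iff π^{-1}(V) ∈ τ.
  V = {}: π^{-1}(V) = ∅ ∈ τ ✓.
  V = {[a=c]}: π^{-1}(V) = {a, c} ∉ τ ✗.
  V = {[b]}: π^{-1}(V) = {b} ∈ τ ✓.
  V = {[a=c], [b]}: π^{-1}(V) = {a, b, c} ∈ τ ✓.
Open sets in the quotient: τ_Q = {{}, {[b]}, {[a=c], [b]}} (3 elements).


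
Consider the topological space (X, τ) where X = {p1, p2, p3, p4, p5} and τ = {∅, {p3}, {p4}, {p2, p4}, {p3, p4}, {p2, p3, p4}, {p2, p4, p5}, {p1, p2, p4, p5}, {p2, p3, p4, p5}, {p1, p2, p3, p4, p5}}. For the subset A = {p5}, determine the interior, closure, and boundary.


int(A) = ∅, cl(A) = {p1, p5}, ∂A = {p1, p5}.

Closed sets in (X, τ) are complements of opens:
  closed(X, τ) = {∅, {p1}, {p3}, {p1, p3}, {p1, p5}, {p1, p2, p5}, {p1, p3, p5}, {p1, p2, p3, p5}, {p1, p2, p4, p5}, {p1, p2, p3, p4, p5}}.
int(A) = ⋃ {U ∈ τ : U ⊆ A}. Opens contained in A: ∅.
Taking the union of these: int(A) = ∅.
cl(A) = ⋂ {C closed : A ⊆ C}. Closed sets containing A: {p1, p5}, {p1, p2, p5}, {p1, p3, p5}, {p1, p2, p3, p5}, {p1, p2, p4, p5}, {p1, p2, p3, p4, p5}.
Intersecting these: cl(A) = {p1, p5}.
∂A = cl(A) ∖ int(A) = {p1, p5} ∖ ∅ = {p1, p5}.


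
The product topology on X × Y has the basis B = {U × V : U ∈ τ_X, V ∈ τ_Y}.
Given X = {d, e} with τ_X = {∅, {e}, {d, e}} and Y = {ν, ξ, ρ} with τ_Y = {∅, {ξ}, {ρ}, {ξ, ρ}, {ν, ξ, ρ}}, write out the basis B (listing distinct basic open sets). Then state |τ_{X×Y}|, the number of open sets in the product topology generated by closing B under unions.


Basis B = {∅ × ∅, {e} × {ξ}, {e} × {ρ}, {d, e} × {ξ}, {d, e} × {ρ}, {e} × {ξ, ρ}, {e} × {ν, ξ, ρ}, {d, e} × {ξ, ρ}, {d, e} × {ν, ξ, ρ}}; |τ_{X×Y}| = 14.

Enumerate products U × V with U ∈ τ_X, V ∈ τ_Y (deduplicated):
  ∅ × ∅ = {} (∅)
  {e} × {ξ} = {(e,ξ)}
  {e} × {ρ} = {(e,ρ)}
  {d, e} × {ξ} = {(d,ξ), (e,ξ)}
  {d, e} × {ρ} = {(d,ρ), (e,ρ)}
  {e} × {ξ, ρ} = {(e,ξ), (e,ρ)}
  {e} × {ν, ξ, ρ} = {(e,ν), (e,ξ), (e,ρ)}
  {d, e} × {ξ, ρ} = {(d,ξ), (d,ρ), (e,ξ), (e,ρ)}
  {d, e} × {ν, ξ, ρ} = {(d,ν), (d,ξ), (d,ρ), (e,ν), (e,ξ), (e,ρ)}
These 9 distinct sets form the basis B.
Close under arbitrary unions to get τ_{X×Y}; counting gives |τ_{X×Y}| = 14.


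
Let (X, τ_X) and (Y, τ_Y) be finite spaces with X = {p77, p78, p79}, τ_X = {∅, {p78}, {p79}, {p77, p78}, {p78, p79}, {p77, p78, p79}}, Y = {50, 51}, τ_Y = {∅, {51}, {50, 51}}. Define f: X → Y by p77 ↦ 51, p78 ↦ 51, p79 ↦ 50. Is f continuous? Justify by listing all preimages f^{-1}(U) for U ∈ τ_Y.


f IS continuous.

Compute f^{-1}(U) for each U ∈ τ_Y:
  U = ∅: f^{-1}(U) = ∅ ∈ τ_X ✓.
  U = {51}: f^{-1}(U) = {p77, p78} ∈ τ_X ✓.
  U = {50, 51}: f^{-1}(U) = {p77, p78, p79} ∈ τ_X ✓.
Every preimage lies in τ_X, so f IS continuous.


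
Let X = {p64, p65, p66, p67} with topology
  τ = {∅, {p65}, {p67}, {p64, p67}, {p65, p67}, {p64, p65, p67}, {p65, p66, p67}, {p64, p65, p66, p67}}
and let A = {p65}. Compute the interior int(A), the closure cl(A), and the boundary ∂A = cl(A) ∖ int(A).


int(A) = {p65}, cl(A) = {p65, p66}, ∂A = {p66}.

Closed sets in (X, τ) are complements of opens:
  closed(X, τ) = {∅, {p64}, {p66}, {p64, p66}, {p65, p66}, {p64, p65, p66}, {p64, p66, p67}, {p64, p65, p66, p67}}.
int(A) = ⋃ {U ∈ τ : U ⊆ A}. Opens contained in A: ∅, {p65}.
Taking the union of these: int(A) = {p65}.
cl(A) = ⋂ {C closed : A ⊆ C}. Closed sets containing A: {p65, p66}, {p64, p65, p66}, {p64, p65, p66, p67}.
Intersecting these: cl(A) = {p65, p66}.
∂A = cl(A) ∖ int(A) = {p65, p66} ∖ {p65} = {p66}.


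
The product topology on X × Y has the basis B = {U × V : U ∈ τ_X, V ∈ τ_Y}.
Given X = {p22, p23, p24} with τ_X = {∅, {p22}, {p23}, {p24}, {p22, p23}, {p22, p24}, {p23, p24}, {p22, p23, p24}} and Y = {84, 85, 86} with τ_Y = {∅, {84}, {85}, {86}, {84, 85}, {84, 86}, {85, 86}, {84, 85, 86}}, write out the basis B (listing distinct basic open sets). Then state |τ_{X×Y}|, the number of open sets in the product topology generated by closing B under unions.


Basis B = {∅ × ∅, {p22} × {84}, {p22} × {85}, {p22} × {86}, {p23} × {84}, {p23} × {85}, {p23} × {86}, {p24} × {84}, {p24} × {85}, {p24} × {86}, {p22} × {84, 85}, {p22} × {84, 86}, {p22, p23} × {84}, {p22, p24} × {84}, {p22} × {85, 86}, {p22, p23} × {85}, {p22, p24} × {85}, {p22, p23} × {86}, {p22, p24} × {86}, {p23} × {84, 85}, {p23} × {84, 86}, {p23, p24} × {84}, {p23} × {85, 86}, {p23, p24} × {85}, {p23, p24} × {86}, {p24} × {84, 85}, {p24} × {84, 86}, {p24} × {85, 86}, {p22} × {84, 85, 86}, {p22, p23, p24} × {84}, {p22, p23, p24} × {85}, {p22, p23, p24} × {86}, {p23} × {84, 85, 86}, {p24} × {84, 85, 86}, {p22, p23} × {84, 85}, {p22, p24} × {84, 85}, {p22, p23} × {84, 86}, {p22, p24} × {84, 86}, {p22, p23} × {85, 86}, {p22, p24} × {85, 86}, {p23, p24} × {84, 85}, {p23, p24} × {84, 86}, {p23, p24} × {85, 86}, {p22, p23} × {84, 85, 86}, {p22, p24} × {84, 85, 86}, {p22, p23, p24} × {84, 85}, {p22, p23, p24} × {84, 86}, {p22, p23, p24} × {85, 86}, {p23, p24} × {84, 85, 86}, {p22, p23, p24} × {84, 85, 86}}; |τ_{X×Y}| = 512.

Enumerate products U × V with U ∈ τ_X, V ∈ τ_Y (deduplicated):
  ∅ × ∅ = {} (∅)
  {p22} × {84} = {(p22,84)}
  {p22} × {85} = {(p22,85)}
  {p22} × {86} = {(p22,86)}
  {p23} × {84} = {(p23,84)}
  {p23} × {85} = {(p23,85)}
  {p23} × {86} = {(p23,86)}
  {p24} × {84} = {(p24,84)}
  {p24} × {85} = {(p24,85)}
  {p24} × {86} = {(p24,86)}
  {p22} × {84, 85} = {(p22,84), (p22,85)}
  {p22} × {84, 86} = {(p22,84), (p22,86)}
  {p22, p23} × {84} = {(p22,84), (p23,84)}
  {p22, p24} × {84} = {(p22,84), (p24,84)}
  {p22} × {85, 86} = {(p22,85), (p22,86)}
  {p22, p23} × {85} = {(p22,85), (p23,85)}
  {p22, p24} × {85} = {(p22,85), (p24,85)}
  {p22, p23} × {86} = {(p22,86), (p23,86)}
  {p22, p24} × {86} = {(p22,86), (p24,86)}
  {p23} × {84, 85} = {(p23,84), (p23,85)}
  {p23} × {84, 86} = {(p23,84), (p23,86)}
  {p23, p24} × {84} = {(p23,84), (p24,84)}
  {p23} × {85, 86} = {(p23,85), (p23,86)}
  {p23, p24} × {85} = {(p23,85), (p24,85)}
  {p23, p24} × {86} = {(p23,86), (p24,86)}
  {p24} × {84, 85} = {(p24,84), (p24,85)}
  {p24} × {84, 86} = {(p24,84), (p24,86)}
  {p24} × {85, 86} = {(p24,85), (p24,86)}
  {p22} × {84, 85, 86} = {(p22,84), (p22,85), (p22,86)}
  {p22, p23, p24} × {84} = {(p22,84), (p23,84), (p24,84)}
  {p22, p23, p24} × {85} = {(p22,85), (p23,85), (p24,85)}
  {p22, p23, p24} × {86} = {(p22,86), (p23,86), (p24,86)}
  {p23} × {84, 85, 86} = {(p23,84), (p23,85), (p23,86)}
  {p24} × {84, 85, 86} = {(p24,84), (p24,85), (p24,86)}
  {p22, p23} × {84, 85} = {(p22,84), (p22,85), (p23,84), (p23,85)}
  {p22, p24} × {84, 85} = {(p22,84), (p22,85), (p24,84), (p24,85)}
  {p22, p23} × {84, 86} = {(p22,84), (p22,86), (p23,84), (p23,86)}
  {p22, p24} × {84, 86} = {(p22,84), (p22,86), (p24,84), (p24,86)}
  {p22, p23} × {85, 86} = {(p22,85), (p22,86), (p23,85), (p23,86)}
  {p22, p24} × {85, 86} = {(p22,85), (p22,86), (p24,85), (p24,86)}
  {p23, p24} × {84, 85} = {(p23,84), (p23,85), (p24,84), (p24,85)}
  {p23, p24} × {84, 86} = {(p23,84), (p23,86), (p24,84), (p24,86)}
  {p23, p24} × {85, 86} = {(p23,85), (p23,86), (p24,85), (p24,86)}
  {p22, p23} × {84, 85, 86} = {(p22,84), (p22,85), (p22,86), (p23,84), (p23,85), (p23,86)}
  {p22, p24} × {84, 85, 86} = {(p22,84), (p22,85), (p22,86), (p24,84), (p24,85), (p24,86)}
  {p22, p23, p24} × {84, 85} = {(p22,84), (p22,85), (p23,84), (p23,85), (p24,84), (p24,85)}
  {p22, p23, p24} × {84, 86} = {(p22,84), (p22,86), (p23,84), (p23,86), (p24,84), (p24,86)}
  {p22, p23, p24} × {85, 86} = {(p22,85), (p22,86), (p23,85), (p23,86), (p24,85), (p24,86)}
  {p23, p24} × {84, 85, 86} = {(p23,84), (p23,85), (p23,86), (p24,84), (p24,85), (p24,86)}
  {p22, p23, p24} × {84, 85, 86} = {(p22,84), (p22,85), (p22,86), (p23,84), (p23,85), (p23,86), (p24,84), (p24,85), (p24,86)}
These 50 distinct sets form the basis B.
Close under arbitrary unions to get τ_{X×Y}; counting gives |τ_{X×Y}| = 512.


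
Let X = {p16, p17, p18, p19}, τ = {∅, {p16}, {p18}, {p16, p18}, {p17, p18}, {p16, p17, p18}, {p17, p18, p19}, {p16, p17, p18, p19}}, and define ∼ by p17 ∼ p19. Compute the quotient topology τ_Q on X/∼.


X/∼ = {[p16], [p17=p19], [p18]}; |τ_Q| = 6.

Equivalence classes: [p16], [p17=p19], [p18].
Quotient map π: X → X/∼ sends p16 ↦ [p16], p17 ↦ [p17=p19], p18 ↦ [p18], p19 ↦ [p17=p19].
For each subset V ⊆ X/∼, compute π^{-1}(V) ⊆ X and check whether π^{-1}(V) ∈ τ. V is open in τ_Q iff π^{-1}(V) ∈ τ.
  V = {}: π^{-1}(V) = ∅ ∈ τ ✓.
  V = {[p16]}: π^{-1}(V) = {p16} ∈ τ ✓.
  V = {[p17=p19]}: π^{-1}(V) = {p17, p19} ∉ τ ✗.
  V = {[p16], [p17=p19]}: π^{-1}(V) = {p16, p17, p19} ∉ τ ✗.
  V = {[p18]}: π^{-1}(V) = {p18} ∈ τ ✓.
  V = {[p16], [p18]}: π^{-1}(V) = {p16, p18} ∈ τ ✓.
  V = {[p17=p19], [p18]}: π^{-1}(V) = {p17, p18, p19} ∈ τ ✓.
  V = {[p16], [p17=p19], [p18]}: π^{-1}(V) = {p16, p17, p18, p19} ∈ τ ✓.
Open sets in the quotient: τ_Q = {{}, {[p16]}, {[p18]}, {[p16], [p18]}, {[p17=p19], [p18]}, {[p16], [p17=p19], [p18]}} (6 elements).


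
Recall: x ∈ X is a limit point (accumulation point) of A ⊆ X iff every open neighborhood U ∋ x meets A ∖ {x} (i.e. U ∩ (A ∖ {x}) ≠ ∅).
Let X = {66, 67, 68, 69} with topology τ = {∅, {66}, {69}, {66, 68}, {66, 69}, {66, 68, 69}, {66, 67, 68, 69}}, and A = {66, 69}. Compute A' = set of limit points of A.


A' = {67, 68}

For each x ∈ X, list the open sets U ∈ τ with x ∈ U, then check whether U ∩ (A ∖ {x}) ≠ ∅ for every such U.
  x = 66: open {66} ∋ x has {66} ∩ (A ∖ {66}) = ∅, so x is NOT a limit point.
  x = 67: opens ∋ x are {66, 67, 68, 69}; each meets A ∖ {67}, so x IS a limit point.
  x = 68: opens ∋ x are {66, 68}, {66, 68, 69}, {66, 67, 68, 69}; each meets A ∖ {68}, so x IS a limit point.
  x = 69: open {69} ∋ x has {69} ∩ (A ∖ {69}) = ∅, so x is NOT a limit point.
Collecting: A' = {67, 68}.


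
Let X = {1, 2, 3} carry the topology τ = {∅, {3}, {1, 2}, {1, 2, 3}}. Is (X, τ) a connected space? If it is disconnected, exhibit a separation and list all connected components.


(X, τ) is disconnected; components = [{3}, {1, 2}].

Find clopen sets (U ∈ τ with X ∖ U ∈ τ):
  U = ∅, X ∖ U = {1, 2, 3} — both open, so U is clopen.
  U = {3}, X ∖ U = {1, 2} — both open, so U is clopen.
  U = {1, 2}, X ∖ U = {3} — both open, so U is clopen.
  U = {1, 2, 3}, X ∖ U = ∅ — both open, so U is clopen.
Nontrivial clopen(s) exist: e.g. {1, 2}. So (X, τ) is disconnected.
Compute connected components by grouping points that agree on all clopens:
  component: {3}
  component: {1, 2}


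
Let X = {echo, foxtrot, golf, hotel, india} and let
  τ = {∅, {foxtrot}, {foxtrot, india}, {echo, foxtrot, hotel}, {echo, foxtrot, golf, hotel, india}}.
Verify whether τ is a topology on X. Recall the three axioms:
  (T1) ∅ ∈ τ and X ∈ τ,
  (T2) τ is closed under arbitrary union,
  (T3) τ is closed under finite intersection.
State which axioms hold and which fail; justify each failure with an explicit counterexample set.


τ is NOT a topology on X.

Axiom (T1): ∅ ∈ τ? Yes; X ∈ τ? Yes.
Axiom (T2/T3): check pairwise unions and intersections of members of τ.
Counterexample for (T2): {foxtrot, india} ∪ {echo, foxtrot, hotel} = {echo, foxtrot, hotel, india} ∉ τ. Therefore τ is NOT a topology.


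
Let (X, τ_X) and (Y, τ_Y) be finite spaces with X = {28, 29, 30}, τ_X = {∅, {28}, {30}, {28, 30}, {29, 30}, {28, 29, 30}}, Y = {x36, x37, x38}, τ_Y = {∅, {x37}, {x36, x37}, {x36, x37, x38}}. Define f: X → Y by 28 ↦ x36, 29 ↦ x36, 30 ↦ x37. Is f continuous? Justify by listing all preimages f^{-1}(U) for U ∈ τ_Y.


f IS continuous.

Compute f^{-1}(U) for each U ∈ τ_Y:
  U = ∅: f^{-1}(U) = ∅ ∈ τ_X ✓.
  U = {x37}: f^{-1}(U) = {30} ∈ τ_X ✓.
  U = {x36, x37}: f^{-1}(U) = {28, 29, 30} ∈ τ_X ✓.
  U = {x36, x37, x38}: f^{-1}(U) = {28, 29, 30} ∈ τ_X ✓.
Every preimage lies in τ_X, so f IS continuous.


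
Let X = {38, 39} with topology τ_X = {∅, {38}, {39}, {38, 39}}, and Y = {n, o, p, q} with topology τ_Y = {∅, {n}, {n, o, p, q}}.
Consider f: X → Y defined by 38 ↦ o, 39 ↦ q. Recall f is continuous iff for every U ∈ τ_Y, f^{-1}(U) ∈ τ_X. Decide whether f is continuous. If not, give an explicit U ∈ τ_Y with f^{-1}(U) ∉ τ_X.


f IS continuous.

Compute f^{-1}(U) for each U ∈ τ_Y:
  U = ∅: f^{-1}(U) = ∅ ∈ τ_X ✓.
  U = {n}: f^{-1}(U) = ∅ ∈ τ_X ✓.
  U = {n, o, p, q}: f^{-1}(U) = {38, 39} ∈ τ_X ✓.
Every preimage lies in τ_X, so f IS continuous.


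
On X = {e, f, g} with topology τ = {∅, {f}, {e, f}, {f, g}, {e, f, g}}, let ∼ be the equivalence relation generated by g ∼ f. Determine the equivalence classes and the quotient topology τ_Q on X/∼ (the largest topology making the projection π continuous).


X/∼ = {[e], [f=g]}; |τ_Q| = 3.

Equivalence classes: [e], [f=g].
Quotient map π: X → X/∼ sends e ↦ [e], f ↦ [f=g], g ↦ [f=g].
For each subset V ⊆ X/∼, compute π^{-1}(V) ⊆ X and check whether π^{-1}(V) ∈ τ. V is open in τ_Q iff π^{-1}(V) ∈ τ.
  V = {}: π^{-1}(V) = ∅ ∈ τ ✓.
  V = {[e]}: π^{-1}(V) = {e} ∉ τ ✗.
  V = {[f=g]}: π^{-1}(V) = {f, g} ∈ τ ✓.
  V = {[e], [f=g]}: π^{-1}(V) = {e, f, g} ∈ τ ✓.
Open sets in the quotient: τ_Q = {{}, {[f=g]}, {[e], [f=g]}} (3 elements).


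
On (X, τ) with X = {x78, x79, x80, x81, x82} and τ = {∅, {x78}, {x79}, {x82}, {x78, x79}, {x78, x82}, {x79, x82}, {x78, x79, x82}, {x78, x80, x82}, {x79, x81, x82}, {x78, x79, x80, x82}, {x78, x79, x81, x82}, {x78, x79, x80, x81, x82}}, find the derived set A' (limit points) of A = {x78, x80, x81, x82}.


A' = {x80, x81}

For each x ∈ X, list the open sets U ∈ τ with x ∈ U, then check whether U ∩ (A ∖ {x}) ≠ ∅ for every such U.
  x = x78: open {x78} ∋ x has {x78} ∩ (A ∖ {x78}) = ∅, so x is NOT a limit point.
  x = x79: open {x79} ∋ x has {x79} ∩ (A ∖ {x79}) = ∅, so x is NOT a limit point.
  x = x80: opens ∋ x are {x78, x80, x82}, {x78, x79, x80, x82}, {x78, x79, x80, x81, x82}; each meets A ∖ {x80}, so x IS a limit point.
  x = x81: opens ∋ x are {x79, x81, x82}, {x78, x79, x81, x82}, {x78, x79, x80, x81, x82}; each meets A ∖ {x81}, so x IS a limit point.
  x = x82: open {x82} ∋ x has {x82} ∩ (A ∖ {x82}) = ∅, so x is NOT a limit point.
Collecting: A' = {x80, x81}.


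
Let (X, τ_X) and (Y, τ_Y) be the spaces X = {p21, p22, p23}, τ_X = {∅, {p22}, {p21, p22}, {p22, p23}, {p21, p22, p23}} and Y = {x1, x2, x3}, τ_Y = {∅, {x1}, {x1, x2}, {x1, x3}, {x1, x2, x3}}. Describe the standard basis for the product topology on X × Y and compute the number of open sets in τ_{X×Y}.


Basis B = {∅ × ∅, {p22} × {x1}, {p21, p22} × {x1}, {p22} × {x1, x2}, {p22} × {x1, x3}, {p22, p23} × {x1}, {p21, p22, p23} × {x1}, {p22} × {x1, x2, x3}, {p21, p22} × {x1, x2}, {p21, p22} × {x1, x3}, {p22, p23} × {x1, x2}, {p22, p23} × {x1, x3}, {p21, p22} × {x1, x2, x3}, {p21, p22, p23} × {x1, x2}, {p21, p22, p23} × {x1, x3}, {p22, p23} × {x1, x2, x3}, {p21, p22, p23} × {x1, x2, x3}}; |τ_{X×Y}| = 48.

Enumerate products U × V with U ∈ τ_X, V ∈ τ_Y (deduplicated):
  ∅ × ∅ = {} (∅)
  {p22} × {x1} = {(p22,x1)}
  {p21, p22} × {x1} = {(p21,x1), (p22,x1)}
  {p22} × {x1, x2} = {(p22,x1), (p22,x2)}
  {p22} × {x1, x3} = {(p22,x1), (p22,x3)}
  {p22, p23} × {x1} = {(p22,x1), (p23,x1)}
  {p21, p22, p23} × {x1} = {(p21,x1), (p22,x1), (p23,x1)}
  {p22} × {x1, x2, x3} = {(p22,x1), (p22,x2), (p22,x3)}
  {p21, p22} × {x1, x2} = {(p21,x1), (p21,x2), (p22,x1), (p22,x2)}
  {p21, p22} × {x1, x3} = {(p21,x1), (p21,x3), (p22,x1), (p22,x3)}
  {p22, p23} × {x1, x2} = {(p22,x1), (p22,x2), (p23,x1), (p23,x2)}
  {p22, p23} × {x1, x3} = {(p22,x1), (p22,x3), (p23,x1), (p23,x3)}
  {p21, p22} × {x1, x2, x3} = {(p21,x1), (p21,x2), (p21,x3), (p22,x1), (p22,x2), (p22,x3)}
  {p21, p22, p23} × {x1, x2} = {(p21,x1), (p21,x2), (p22,x1), (p22,x2), (p23,x1), (p23,x2)}
  {p21, p22, p23} × {x1, x3} = {(p21,x1), (p21,x3), (p22,x1), (p22,x3), (p23,x1), (p23,x3)}
  {p22, p23} × {x1, x2, x3} = {(p22,x1), (p22,x2), (p22,x3), (p23,x1), (p23,x2), (p23,x3)}
  {p21, p22, p23} × {x1, x2, x3} = {(p21,x1), (p21,x2), (p21,x3), (p22,x1), (p22,x2), (p22,x3), (p23,x1), (p23,x2), (p23,x3)}
These 17 distinct sets form the basis B.
Close under arbitrary unions to get τ_{X×Y}; counting gives |τ_{X×Y}| = 48.


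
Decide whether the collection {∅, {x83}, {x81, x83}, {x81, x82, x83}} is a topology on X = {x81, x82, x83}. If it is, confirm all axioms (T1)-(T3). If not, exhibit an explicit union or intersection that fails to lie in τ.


τ IS a topology on X.

Axiom (T1): ∅ ∈ τ? Yes; X ∈ τ? Yes.
Axiom (T2/T3): check pairwise unions and intersections of members of τ.
All pairwise intersections and unions checked — each lies in τ. Therefore τ satisfies (T1), (T2), (T3): it IS a topology on X.


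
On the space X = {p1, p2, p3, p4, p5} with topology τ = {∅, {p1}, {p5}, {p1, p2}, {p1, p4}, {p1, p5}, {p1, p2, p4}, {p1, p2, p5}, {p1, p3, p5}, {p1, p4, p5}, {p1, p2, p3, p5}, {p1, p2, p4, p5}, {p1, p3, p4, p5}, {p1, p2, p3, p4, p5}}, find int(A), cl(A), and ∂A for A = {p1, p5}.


int(A) = {p1, p5}, cl(A) = {p1, p2, p3, p4, p5}, ∂A = {p2, p3, p4}.

Closed sets in (X, τ) are complements of opens:
  closed(X, τ) = {∅, {p2}, {p3}, {p4}, {p2, p3}, {p2, p4}, {p3, p4}, {p3, p5}, {p2, p3, p4}, {p2, p3, p5}, {p3, p4, p5}, {p1, p2, p3, p4}, {p2, p3, p4, p5}, {p1, p2, p3, p4, p5}}.
int(A) = ⋃ {U ∈ τ : U ⊆ A}. Opens contained in A: ∅, {p1}, {p5}, {p1, p5}.
Taking the union of these: int(A) = {p1, p5}.
cl(A) = ⋂ {C closed : A ⊆ C}. Closed sets containing A: {p1, p2, p3, p4, p5}.
Intersecting these: cl(A) = {p1, p2, p3, p4, p5}.
∂A = cl(A) ∖ int(A) = {p1, p2, p3, p4, p5} ∖ {p1, p5} = {p2, p3, p4}.


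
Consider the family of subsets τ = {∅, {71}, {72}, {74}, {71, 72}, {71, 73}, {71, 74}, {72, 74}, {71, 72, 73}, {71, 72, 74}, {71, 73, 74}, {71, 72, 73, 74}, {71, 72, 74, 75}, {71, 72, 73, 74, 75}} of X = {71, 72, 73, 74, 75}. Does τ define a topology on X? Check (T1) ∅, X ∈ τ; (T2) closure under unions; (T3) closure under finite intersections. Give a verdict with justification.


τ IS a topology on X.

Axiom (T1): ∅ ∈ τ? Yes; X ∈ τ? Yes.
Axiom (T2/T3): check pairwise unions and intersections of members of τ.
All pairwise intersections and unions checked — each lies in τ. Therefore τ satisfies (T1), (T2), (T3): it IS a topology on X.


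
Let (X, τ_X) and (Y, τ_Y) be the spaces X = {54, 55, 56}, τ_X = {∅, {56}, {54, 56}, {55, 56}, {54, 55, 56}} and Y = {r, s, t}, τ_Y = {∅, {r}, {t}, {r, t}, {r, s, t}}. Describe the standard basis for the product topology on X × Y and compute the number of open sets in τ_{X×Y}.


Basis B = {∅ × ∅, {56} × {r}, {56} × {t}, {54, 56} × {r}, {54, 56} × {t}, {55, 56} × {r}, {55, 56} × {t}, {56} × {r, t}, {54, 55, 56} × {r}, {54, 55, 56} × {t}, {56} × {r, s, t}, {54, 56} × {r, t}, {55, 56} × {r, t}, {54, 56} × {r, s, t}, {54, 55, 56} × {r, t}, {55, 56} × {r, s, t}, {54, 55, 56} × {r, s, t}}; |τ_{X×Y}| = 50.

Enumerate products U × V with U ∈ τ_X, V ∈ τ_Y (deduplicated):
  ∅ × ∅ = {} (∅)
  {56} × {r} = {(56,r)}
  {56} × {t} = {(56,t)}
  {54, 56} × {r} = {(54,r), (56,r)}
  {54, 56} × {t} = {(54,t), (56,t)}
  {55, 56} × {r} = {(55,r), (56,r)}
  {55, 56} × {t} = {(55,t), (56,t)}
  {56} × {r, t} = {(56,r), (56,t)}
  {54, 55, 56} × {r} = {(54,r), (55,r), (56,r)}
  {54, 55, 56} × {t} = {(54,t), (55,t), (56,t)}
  {56} × {r, s, t} = {(56,r), (56,s), (56,t)}
  {54, 56} × {r, t} = {(54,r), (54,t), (56,r), (56,t)}
  {55, 56} × {r, t} = {(55,r), (55,t), (56,r), (56,t)}
  {54, 56} × {r, s, t} = {(54,r), (54,s), (54,t), (56,r), (56,s), (56,t)}
  {54, 55, 56} × {r, t} = {(54,r), (54,t), (55,r), (55,t), (56,r), (56,t)}
  {55, 56} × {r, s, t} = {(55,r), (55,s), (55,t), (56,r), (56,s), (56,t)}
  {54, 55, 56} × {r, s, t} = {(54,r), (54,s), (54,t), (55,r), (55,s), (55,t), (56,r), (56,s), (56,t)}
These 17 distinct sets form the basis B.
Close under arbitrary unions to get τ_{X×Y}; counting gives |τ_{X×Y}| = 50.
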